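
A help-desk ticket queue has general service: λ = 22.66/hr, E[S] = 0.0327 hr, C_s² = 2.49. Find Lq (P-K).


ρ = λ·E[S] = 22.66·0.0327 = 0.7410
Lq = ρ²(1+C_s²)/(2(1−ρ)) = 0.5491·(1+2.49)/(2·0.2590)
= 0.5491·3.4900/0.5180 = 3.69897

Final: 3.69897


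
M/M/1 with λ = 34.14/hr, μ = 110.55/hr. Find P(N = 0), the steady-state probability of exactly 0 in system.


ρ = 34.14/110.55 = 0.3088
P_n = (1−ρ)·ρ^n = (1 − 0.3088)·0.3088^0 = 0.6912·1.000000 = 0.691180

Final: 0.691180


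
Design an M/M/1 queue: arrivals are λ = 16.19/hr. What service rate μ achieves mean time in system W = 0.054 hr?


W = 1/(μ−λ) ⇒ μ − λ = 1/W = 1/0.054 = 18.5185
μ = λ + 1/W = 16.19 + 18.5185 = 34.7085 per hr

Final: 34.7085 /hr


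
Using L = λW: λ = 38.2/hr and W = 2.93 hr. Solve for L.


L = λW = 38.2·2.93 = 111.9260

Final: 111.9260


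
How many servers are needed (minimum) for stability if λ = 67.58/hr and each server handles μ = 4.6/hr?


Stability requires cμ > λ ⇔ c > λ/μ.
λ/μ = 67.58/4.6 = 14.6913
Minimum integer c = ⌊14.6913⌋ + 1 = 15
Check: 15·4.6 = 69.00 > 67.58, while 14·4.6 = 64.40 ≤ 67.58

Final: 15 servers


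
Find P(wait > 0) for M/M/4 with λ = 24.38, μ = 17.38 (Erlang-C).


a = λ/μ = 1.4028; ρ = a/4 = 0.3507
P₀ = 0.244192 (from M/M/c formula)
C(c,a) = [a^c/(c!(1−ρ))]·P₀ = [3.87200/(24·0.6493)]·0.244192
= 0.24847·0.244192 = 0.060674

Final: 0.060674


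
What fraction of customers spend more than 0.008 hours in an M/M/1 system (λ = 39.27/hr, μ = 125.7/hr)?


W ~ Exponential(μ−λ) for M/M/1.
μ − λ = 125.7 − 39.27 = 86.4300
P(W > t) = e^{−(μ−λ)t} = e^{−0.6914} = 0.500854

Final: 0.500854


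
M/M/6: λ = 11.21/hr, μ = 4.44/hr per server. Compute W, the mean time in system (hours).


a = 2.5248; ρ = 0.4208; P₀ = 0.079596
Lq = P₀·a^c·ρ/(c!(1−ρ)²) = 0.03592
Wq = Lq/λ = 0.03592/11.21 = 0.003204 hr
W = Wq + 1/μ = 0.003204 + 0.22523 = 0.22843 hr

Final: 0.22843 hr


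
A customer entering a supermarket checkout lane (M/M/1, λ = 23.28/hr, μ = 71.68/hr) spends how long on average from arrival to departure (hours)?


W = 1/(μ−λ) = 1/(71.68 − 23.28) = 1/48.40 = 0.02066 hr

Final: 0.02066 hr


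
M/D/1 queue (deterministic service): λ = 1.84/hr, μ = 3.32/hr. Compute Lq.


ρ = 1.84/3.32 = 0.5542
M/D/1: Lq = ρ²/(2(1−ρ)) = 0.3072/(2·0.4458) = 0.34451

Final: 0.34451


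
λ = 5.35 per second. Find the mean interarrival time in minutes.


Mean interarrival time = 1/λ = 1/5.35 second = 0.18692 second
In minutes: 0.18692 × 0.0166667 = 0.003115 min

Final: 0.003115 min


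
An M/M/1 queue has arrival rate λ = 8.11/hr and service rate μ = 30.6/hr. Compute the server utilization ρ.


ρ = λ/μ = 8.11/30.6 = 0.2650

Final: 0.2650


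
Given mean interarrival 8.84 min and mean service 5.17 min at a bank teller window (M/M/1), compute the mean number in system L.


λ = 60/8.84 = 6.7873 /hr
μ = 60/5.17 = 11.6054 /hr
ρ = λ/μ = 6.7873/11.6054 = 0.5848
L = ρ/(1−ρ) = 0.5848/0.4152 = 1.4087

Final: 1.4087


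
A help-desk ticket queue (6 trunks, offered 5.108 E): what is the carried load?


B(6,5.108) = 0.199952 (Erlang-B)
Carried load = a(1 − B) = 5.108·(1 − 0.199952) = 5.108·0.800048 = 4.0866 E

Final: 4.0866 Erlangs


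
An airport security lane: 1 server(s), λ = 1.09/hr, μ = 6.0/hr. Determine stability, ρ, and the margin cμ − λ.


Total capacity cμ = 1·6.0 = 6.00/hr
ρ = λ/(cμ) = 1.09/6.00 = 0.1817
Stable ⇔ ρ < 1: YES
Spare capacity = cμ − λ = 6.00 − 1.09 = 4.91/hr

Final: ρ = 0.1817; stable; margin = 4.91/hr


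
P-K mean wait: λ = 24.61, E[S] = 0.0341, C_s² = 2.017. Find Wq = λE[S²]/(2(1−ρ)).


ρ = λ·E[S] = 24.61·0.0341 = 0.8392
E[S²] = E[S]²(1+C_s²) = 0.0341²·(1+2.017) = 0.003508
Wq = λ·E[S²]/(2(1−ρ)) = 24.61·0.003508/(2·0.1608) = 0.26846 hr

Final: 0.26846 hr


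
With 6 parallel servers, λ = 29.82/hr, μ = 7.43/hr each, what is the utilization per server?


ρ = λ/(cμ) = 29.82/(6·7.43) = 29.82/44.58 = 0.6689

Final: 0.6689


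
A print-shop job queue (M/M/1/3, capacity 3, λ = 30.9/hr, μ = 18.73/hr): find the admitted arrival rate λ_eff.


ρ = 1.6498; P_K = (1−ρ)ρ^3/(1−ρ^4) = 0.455317
λ_eff = λ(1 − P_K) = 30.9·(1 − 0.455317) = 30.9·0.544683 = 16.8307 /hr

Final: 16.8307 /hr


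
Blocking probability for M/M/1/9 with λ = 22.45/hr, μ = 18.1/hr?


ρ = λ/μ = 22.45/18.1 = 1.2403
P_K = (1−ρ)ρ^K/(1−ρ^(K+1)) = (-0.2403·6.947682)/(1 − 8.617429)
= -1.669747/-7.617429 = 0.219201

Final: 0.219201


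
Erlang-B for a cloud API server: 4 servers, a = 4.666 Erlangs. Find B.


B(c,a) = (a^c/c!) / Σ_{k=0}^{c} a^k/k!
a^4/4! = 19.750027
Σ terms (k=0..4): 1.00000 + 4.66600 + 10.88578 + 16.93101 + 19.75003 = 53.232818
B = 19.750027/53.232818 = 0.371012

Final: 0.371012


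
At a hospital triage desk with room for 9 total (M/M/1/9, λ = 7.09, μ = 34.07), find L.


ρ = 7.09/34.07 = 0.2081
L = ρ[1 − (K+1)ρ^K + Kρ^(K+1)] / [(1−ρ)(1−ρ^(K+1))]
Numerator: 0.2081·(1 − 10·0.0000007319 + 9·0.0000001523) = 0.208100
Denominator: (0.7919)·(1.000000) = 0.791899
L = 0.208100/0.791899 = 0.2628

Final: 0.2628


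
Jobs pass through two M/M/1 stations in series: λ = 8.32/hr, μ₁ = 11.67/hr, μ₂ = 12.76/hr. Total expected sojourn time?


Each node sees arrival rate λ = 8.32/hr (tandem ⇒ throughput preserved).
W₁ = 1/(μ₁−λ) = 1/(11.67−8.32) = 0.29851 hr
W₂ = 1/(μ₂−λ) = 1/(12.76−8.32) = 0.22523 hr
W_total = W₁ + W₂ = 0.29851 + 0.22523 = 0.52373 hr

Final: 0.52373 hr


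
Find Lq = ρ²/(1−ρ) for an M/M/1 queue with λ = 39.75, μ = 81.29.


ρ = 39.75/81.29 = 0.4890
Lq = ρ²/(1−ρ) = 0.2391/0.5110 = 0.4679

Final: 0.4679


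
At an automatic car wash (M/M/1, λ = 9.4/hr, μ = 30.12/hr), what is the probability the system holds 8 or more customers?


ρ = 9.4/30.12 = 0.3121
P(N ≥ n) = ρ^n = 0.3121^8 = 0.00008999

Final: 0.00008999


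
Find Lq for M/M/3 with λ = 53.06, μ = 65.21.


a = λ/μ = 0.8137; ρ = a/3 = 0.2712
P₀ = 0.440933
Lq = P₀·a^c·ρ / (c!·(1−ρ)²) = 0.440933·0.53872·0.2712/(6·0.53111)
= 0.02022

Final: 0.02022


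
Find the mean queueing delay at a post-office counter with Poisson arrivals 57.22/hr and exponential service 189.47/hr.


ρ = 57.22/189.47 = 0.3020
Wq = ρ/(μ−λ) = 0.3020/(189.47 − 57.22) = 0.3020/132.25 = 0.002284 hr

Final: 0.002284 hr


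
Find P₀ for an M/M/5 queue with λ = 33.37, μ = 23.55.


a = λ/μ = 33.37/23.55 = 1.4170; ρ = a/c = 0.2834
Σ_{k=0}^{4} a^k/k! (terms k=0..4) = 1.00000 + 1.41699 + 1.00392 + 0.47418 + 0.16798 = 4.06307
Tail: a^5/(5!(1−ρ)) = 5.71250/(120·0.7166) = 0.06643
P₀ = 1/(4.06307 + 0.06643) = 1/4.12950 = 0.242160

Final: 0.242160


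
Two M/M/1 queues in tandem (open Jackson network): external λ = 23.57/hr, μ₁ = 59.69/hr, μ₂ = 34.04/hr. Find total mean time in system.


Each node sees arrival rate λ = 23.57/hr (tandem ⇒ throughput preserved).
W₁ = 1/(μ₁−λ) = 1/(59.69−23.57) = 0.02769 hr
W₂ = 1/(μ₂−λ) = 1/(34.04−23.57) = 0.09551 hr
W_total = W₁ + W₂ = 0.02769 + 0.09551 = 0.12320 hr

Final: 0.12320 hr


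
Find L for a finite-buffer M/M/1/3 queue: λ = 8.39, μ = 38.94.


ρ = 8.39/38.94 = 0.2155
L = ρ[1 − (K+1)ρ^K + Kρ^(K+1)] / [(1−ρ)(1−ρ^(K+1))]
Numerator: 0.2155·(1 − 4·0.010002 + 3·0.002155) = 0.208232
Denominator: (0.7845)·(0.997845) = 0.782850
L = 0.208232/0.782850 = 0.2660

Final: 0.2660


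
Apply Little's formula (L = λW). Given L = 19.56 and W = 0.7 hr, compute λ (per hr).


λ = L/W = 19.56/0.7 = 27.9429 /hr

Final: 27.9429 /hr


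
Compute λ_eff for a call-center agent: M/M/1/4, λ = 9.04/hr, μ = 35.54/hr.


ρ = 0.2544; P_K = (1−ρ)ρ^4/(1−ρ^5) = 0.003125
λ_eff = λ(1 − P_K) = 9.04·(1 − 0.003125) = 9.04·0.996875 = 9.0118 /hr

Final: 9.0118 /hr


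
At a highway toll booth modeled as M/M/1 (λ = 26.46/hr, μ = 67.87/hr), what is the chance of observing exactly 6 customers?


ρ = 26.46/67.87 = 0.3899
P_n = (1−ρ)·ρ^n = (1 − 0.3899)·0.3899^6 = 0.6101·0.003511 = 0.002142

Final: 0.002142


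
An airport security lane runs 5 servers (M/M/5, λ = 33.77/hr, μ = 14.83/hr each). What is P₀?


a = λ/μ = 33.77/14.83 = 2.2771; ρ = a/c = 0.4554
Σ_{k=0}^{4} a^k/k! (terms k=0..4) = 1.00000 + 2.27714 + 2.59269 + 1.96797 + 1.12034 = 8.95813
Tail: a^5/(5!(1−ρ)) = 61.22793/(120·0.5446) = 0.93694
P₀ = 1/(8.95813 + 0.93694) = 1/9.89508 = 0.101060

Final: 0.101060


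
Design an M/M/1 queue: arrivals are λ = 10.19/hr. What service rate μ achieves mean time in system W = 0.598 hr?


W = 1/(μ−λ) ⇒ μ − λ = 1/W = 1/0.598 = 1.6722
μ = λ + 1/W = 10.19 + 1.6722 = 11.8622 per hr

Final: 11.8622 /hr


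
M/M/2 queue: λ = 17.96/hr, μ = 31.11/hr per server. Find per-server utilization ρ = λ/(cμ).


ρ = λ/(cμ) = 17.96/(2·31.11) = 17.96/62.22 = 0.2887

Final: 0.2887


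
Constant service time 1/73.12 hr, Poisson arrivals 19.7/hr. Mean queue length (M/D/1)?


ρ = 19.7/73.12 = 0.2694
M/D/1: Lq = ρ²/(2(1−ρ)) = 0.07259/(2·0.7306) = 0.04968

Final: 0.04968


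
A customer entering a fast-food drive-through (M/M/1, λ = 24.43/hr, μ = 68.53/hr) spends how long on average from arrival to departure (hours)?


W = 1/(μ−λ) = 1/(68.53 − 24.43) = 1/44.10 = 0.02268 hr

Final: 0.02268 hr


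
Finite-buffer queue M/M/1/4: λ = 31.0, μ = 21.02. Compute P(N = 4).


ρ = λ/μ = 31.0/21.02 = 1.4748
P_K = (1−ρ)ρ^K/(1−ρ^(K+1)) = (-0.4748·4.730597)/(1 − 6.976617)
= -2.246021/-5.976617 = 0.375801

Final: 0.375801


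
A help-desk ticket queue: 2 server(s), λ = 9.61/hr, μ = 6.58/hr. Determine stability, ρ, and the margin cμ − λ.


Total capacity cμ = 2·6.58 = 13.16/hr
ρ = λ/(cμ) = 9.61/13.16 = 0.7302
Stable ⇔ ρ < 1: YES
Spare capacity = cμ − λ = 13.16 − 9.61 = 3.55/hr

Final: ρ = 0.7302; stable; margin = 3.55/hr


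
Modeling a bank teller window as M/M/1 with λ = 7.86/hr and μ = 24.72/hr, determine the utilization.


ρ = λ/μ = 7.86/24.72 = 0.3180

Final: 0.3180


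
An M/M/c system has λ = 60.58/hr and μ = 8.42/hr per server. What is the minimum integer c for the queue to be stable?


Stability requires cμ > λ ⇔ c > λ/μ.
λ/μ = 60.58/8.42 = 7.1948
Minimum integer c = ⌊7.1948⌋ + 1 = 8
Check: 8·8.42 = 67.36 > 60.58, while 7·8.42 = 58.94 ≤ 60.58

Final: 8 servers


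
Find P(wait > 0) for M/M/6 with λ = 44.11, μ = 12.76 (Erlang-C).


a = λ/μ = 3.4569; ρ = a/6 = 0.5761
P₀ = 0.030328 (from M/M/c formula)
C(c,a) = [a^c/(c!(1−ρ))]·P₀ = [1706.54718/(720·0.4239)]·0.030328
= 5.59208·0.030328 = 0.169595

Final: 0.169595


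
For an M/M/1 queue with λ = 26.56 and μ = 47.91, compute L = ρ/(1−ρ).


ρ = λ/μ = 26.56/47.91 = 0.5544
L = ρ/(1−ρ) = 0.5544/(1 − 0.5544) = 0.5544/0.4456 = 1.2440

Final: 1.2440


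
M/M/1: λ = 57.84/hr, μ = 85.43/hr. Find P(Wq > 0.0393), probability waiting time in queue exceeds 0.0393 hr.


ρ = 57.84/85.43 = 0.6770
P(Wq > t) = ρ·e^{−(μ−λ)t} = 0.6770·e^{−1.0843}
= 0.6770·0.338143 = 0.228938

Final: 0.228938


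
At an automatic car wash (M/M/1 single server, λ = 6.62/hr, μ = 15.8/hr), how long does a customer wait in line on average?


ρ = 6.62/15.8 = 0.4190
Wq = ρ/(μ−λ) = 0.4190/(15.8 − 6.62) = 0.4190/9.18 = 0.04564 hr

Final: 0.04564 hr


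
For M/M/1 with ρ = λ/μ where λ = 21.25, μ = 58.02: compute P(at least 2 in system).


ρ = 21.25/58.02 = 0.3663
P(N ≥ n) = ρ^n = 0.3663^2 = 0.134141

Final: 0.134141


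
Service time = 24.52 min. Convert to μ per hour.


μ = 1/(service time) in consistent units.
1 hour = 60 min, so μ = 60/24.52 = 2.4470 per hour

Final: 2.4470 /hr


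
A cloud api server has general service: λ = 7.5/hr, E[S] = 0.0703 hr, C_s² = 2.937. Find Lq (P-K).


ρ = λ·E[S] = 7.5·0.0703 = 0.5272
Lq = ρ²(1+C_s²)/(2(1−ρ)) = 0.2780·(1+2.937)/(2·0.4728)
= 0.2780·3.9370/0.9455 = 1.15754

Final: 1.15754


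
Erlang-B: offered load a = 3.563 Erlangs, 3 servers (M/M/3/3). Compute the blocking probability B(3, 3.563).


B(c,a) = (a^c/c!) / Σ_{k=0}^{c} a^k/k!
a^3/3! = 7.538696
Σ terms (k=0..3): 1.00000 + 3.56300 + 6.34748 + 7.53870 = 18.449180
B = 7.538696/18.449180 = 0.408620

Final: 0.408620


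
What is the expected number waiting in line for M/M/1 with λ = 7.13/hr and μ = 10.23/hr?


ρ = 7.13/10.23 = 0.6970
Lq = ρ²/(1−ρ) = 0.4858/0.3030 = 1.6030

Final: 1.6030


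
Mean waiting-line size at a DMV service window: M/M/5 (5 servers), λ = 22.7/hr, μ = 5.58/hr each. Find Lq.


a = λ/μ = 4.0681; ρ = a/5 = 0.8136
P₀ = 0.011656
Lq = P₀·a^c·ρ / (c!·(1−ρ)²) = 0.011656·1114.18752·0.8136/(120·0.03474)
= 2.53484

Final: 2.53484


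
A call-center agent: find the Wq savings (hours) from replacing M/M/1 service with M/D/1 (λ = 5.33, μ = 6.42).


ρ = 5.33/6.42 = 0.8302
Wq(M/M/1) = ρ/(μ−λ) = 0.8302/1.09 = 0.76167 hr
Wq(M/D/1) = ρ/(2(μ−λ)) = 0.38083 hr
Savings = 0.76167 − 0.38083 = 0.38083 hr

Final: 0.38083 hr


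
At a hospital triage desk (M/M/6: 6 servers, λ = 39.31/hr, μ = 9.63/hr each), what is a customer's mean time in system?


a = 4.0820; ρ = 0.6803; P₀ = 0.015182
Lq = P₀·a^c·ρ/(c!(1−ρ)²) = 0.64955
Wq = Lq/λ = 0.64955/39.31 = 0.01652 hr
W = Wq + 1/μ = 0.01652 + 0.10384 = 0.12037 hr

Final: 0.12037 hr


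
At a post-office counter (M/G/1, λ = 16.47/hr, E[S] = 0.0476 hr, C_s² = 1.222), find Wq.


ρ = λ·E[S] = 16.47·0.0476 = 0.7840
E[S²] = E[S]²(1+C_s²) = 0.0476²·(1+1.222) = 0.005035
Wq = λ·E[S²]/(2(1−ρ)) = 16.47·0.005035/(2·0.2160) = 0.19192 hr

Final: 0.19192 hr


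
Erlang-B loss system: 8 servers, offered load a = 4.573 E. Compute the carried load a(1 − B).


B(8,4.573) = 0.051225 (Erlang-B)
Carried load = a(1 − B) = 4.573·(1 − 0.051225) = 4.573·0.948775 = 4.3387 E

Final: 4.3387 Erlangs


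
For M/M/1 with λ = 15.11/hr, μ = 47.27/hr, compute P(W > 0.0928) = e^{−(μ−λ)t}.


W ~ Exponential(μ−λ) for M/M/1.
μ − λ = 47.27 − 15.11 = 32.1600
P(W > t) = e^{−(μ−λ)t} = e^{−2.9844} = 0.050567

Final: 0.050567


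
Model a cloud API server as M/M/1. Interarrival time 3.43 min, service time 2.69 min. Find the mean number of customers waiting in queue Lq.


λ = 60/3.43 = 17.4927 /hr
μ = 60/2.69 = 22.3048 /hr
ρ = λ/μ = 17.4927/22.3048 = 0.7843
Lq = ρ²/(1−ρ) = 0.6151/0.2157 = 2.8509

Final: 2.8509


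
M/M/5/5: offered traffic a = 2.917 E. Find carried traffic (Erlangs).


B(5,2.917) = 0.103012 (Erlang-B)
Carried load = a(1 − B) = 2.917·(1 − 0.103012) = 2.917·0.896988 = 2.6165 E

Final: 2.6165 Erlangs


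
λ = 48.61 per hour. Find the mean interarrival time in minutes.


Mean interarrival time = 1/λ = 1/48.61 hour = 0.02057 hour
In minutes: 0.02057 × 60 = 1.2343 min

Final: 1.2343 min


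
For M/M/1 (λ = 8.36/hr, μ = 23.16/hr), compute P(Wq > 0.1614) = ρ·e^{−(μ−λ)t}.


ρ = 8.36/23.16 = 0.3610
P(Wq > t) = ρ·e^{−(μ−λ)t} = 0.3610·e^{−2.3887}
= 0.3610·0.091747 = 0.033118

Final: 0.033118


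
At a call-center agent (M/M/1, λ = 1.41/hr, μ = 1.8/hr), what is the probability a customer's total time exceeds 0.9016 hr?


W ~ Exponential(μ−λ) for M/M/1.
μ − λ = 1.8 − 1.41 = 0.3900
P(W > t) = e^{−(μ−λ)t} = e^{−0.3516} = 0.703545

Final: 0.703545


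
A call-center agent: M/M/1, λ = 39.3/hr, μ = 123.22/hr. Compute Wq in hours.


ρ = 39.3/123.22 = 0.3189
Wq = ρ/(μ−λ) = 0.3189/(123.22 − 39.3) = 0.3189/83.92 = 0.003801 hr

Final: 0.003801 hr


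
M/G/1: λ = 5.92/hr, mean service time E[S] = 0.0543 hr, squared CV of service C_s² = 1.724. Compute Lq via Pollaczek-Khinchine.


ρ = λ·E[S] = 5.92·0.0543 = 0.3215
Lq = ρ²(1+C_s²)/(2(1−ρ)) = 0.1033·(1+1.724)/(2·0.6785)
= 0.1033·2.7240/1.3571 = 0.20742

Final: 0.20742


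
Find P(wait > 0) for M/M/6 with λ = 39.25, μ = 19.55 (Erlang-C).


a = λ/μ = 2.0077; ρ = a/6 = 0.3346
P₀ = 0.134098 (from M/M/c formula)
C(c,a) = [a^c/(c!(1−ρ))]·P₀ = [65.48735/(720·0.6654)]·0.134098
= 0.13669·0.134098 = 0.018330

Final: 0.018330


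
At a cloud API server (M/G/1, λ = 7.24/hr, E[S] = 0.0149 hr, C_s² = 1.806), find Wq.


ρ = λ·E[S] = 7.24·0.0149 = 0.1079
E[S²] = E[S]²(1+C_s²) = 0.0149²·(1+1.806) = 0.0006230
Wq = λ·E[S²]/(2(1−ρ)) = 7.24·0.0006230/(2·0.8921) = 0.002528 hr

Final: 0.002528 hr


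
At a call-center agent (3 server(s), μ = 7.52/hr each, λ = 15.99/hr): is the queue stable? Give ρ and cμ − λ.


Total capacity cμ = 3·7.52 = 22.56/hr
ρ = λ/(cμ) = 15.99/22.56 = 0.7088
Stable ⇔ ρ < 1: YES
Spare capacity = cμ − λ = 22.56 − 15.99 = 6.57/hr

Final: ρ = 0.7088; stable; margin = 6.57/hr


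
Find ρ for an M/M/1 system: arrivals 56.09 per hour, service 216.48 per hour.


ρ = λ/μ = 56.09/216.48 = 0.2591

Final: 0.2591


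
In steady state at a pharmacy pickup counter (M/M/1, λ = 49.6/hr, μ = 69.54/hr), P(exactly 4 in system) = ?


ρ = 49.6/69.54 = 0.7133
P_n = (1−ρ)·ρ^n = (1 − 0.7133)·0.7133^4 = 0.2867·0.258814 = 0.074213

Final: 0.074213


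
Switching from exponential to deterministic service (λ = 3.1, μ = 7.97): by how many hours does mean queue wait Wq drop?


ρ = 3.1/7.97 = 0.3890
Wq(M/M/1) = ρ/(μ−λ) = 0.3890/4.87 = 0.07987 hr
Wq(M/D/1) = ρ/(2(μ−λ)) = 0.03993 hr
Savings = 0.07987 − 0.03993 = 0.03993 hr

Final: 0.03993 hr


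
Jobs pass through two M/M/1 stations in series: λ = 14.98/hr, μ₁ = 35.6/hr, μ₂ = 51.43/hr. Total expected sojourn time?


Each node sees arrival rate λ = 14.98/hr (tandem ⇒ throughput preserved).
W₁ = 1/(μ₁−λ) = 1/(35.6−14.98) = 0.04850 hr
W₂ = 1/(μ₂−λ) = 1/(51.43−14.98) = 0.02743 hr
W_total = W₁ + W₂ = 0.04850 + 0.02743 = 0.07593 hr

Final: 0.07593 hr


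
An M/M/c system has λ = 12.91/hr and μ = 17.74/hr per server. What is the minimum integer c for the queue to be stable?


Stability requires cμ > λ ⇔ c > λ/μ.
λ/μ = 12.91/17.74 = 0.7277
Minimum integer c = ⌊0.7277⌋ + 1 = 1
Check: 1·17.74 = 17.74 > 12.91, while 0·17.74 = 0.00 ≤ 12.91

Final: 1 servers


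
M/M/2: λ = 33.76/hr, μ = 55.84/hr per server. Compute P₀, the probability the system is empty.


a = λ/μ = 33.76/55.84 = 0.6046; ρ = a/c = 0.3023
Σ_{k=0}^{1} a^k/k! (terms k=0..1) = 1.00000 + 0.60458 = 1.60458
Tail: a^2/(2!(1−ρ)) = 0.36552/(2·0.6977) = 0.26195
P₀ = 1/(1.60458 + 0.26195) = 1/1.86653 = 0.535754

Final: 0.535754


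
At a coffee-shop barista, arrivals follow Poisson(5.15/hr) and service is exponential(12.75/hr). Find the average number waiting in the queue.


ρ = 5.15/12.75 = 0.4039
Lq = ρ²/(1−ρ) = 0.1632/0.5961 = 0.2737

Final: 0.2737


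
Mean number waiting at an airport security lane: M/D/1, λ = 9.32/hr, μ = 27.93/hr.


ρ = 9.32/27.93 = 0.3337
M/D/1: Lq = ρ²/(2(1−ρ)) = 0.1113/(2·0.6663) = 0.08356

Final: 0.08356


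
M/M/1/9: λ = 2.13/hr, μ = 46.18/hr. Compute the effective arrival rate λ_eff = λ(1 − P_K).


ρ = 0.04612; P_K = (1−ρ)ρ^9/(1−ρ^10) = 9.012e-13
λ_eff = λ(1 − P_K) = 2.13·(1 − 9.012e-13) = 2.13·1.000000 = 2.1300 /hr

Final: 2.1300 /hr


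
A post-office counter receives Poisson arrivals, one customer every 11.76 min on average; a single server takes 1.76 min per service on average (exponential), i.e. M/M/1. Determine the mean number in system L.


λ = 60/11.76 = 5.1020 /hr
μ = 60/1.76 = 34.0909 /hr
ρ = λ/μ = 5.1020/34.0909 = 0.1497
L = ρ/(1−ρ) = 0.1497/0.8503 = 0.1760

Final: 0.1760


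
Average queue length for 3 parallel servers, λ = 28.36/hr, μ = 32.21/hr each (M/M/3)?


a = λ/μ = 0.8805; ρ = a/3 = 0.2935
P₀ = 0.411674
Lq = P₀·a^c·ρ / (c!·(1−ρ)²) = 0.411674·0.68257·0.2935/(6·0.49916)
= 0.02754

Final: 0.02754


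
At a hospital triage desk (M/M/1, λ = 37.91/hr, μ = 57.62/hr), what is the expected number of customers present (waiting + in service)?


ρ = λ/μ = 37.91/57.62 = 0.6579
L = ρ/(1−ρ) = 0.6579/(1 − 0.6579) = 0.6579/0.3421 = 1.9234

Final: 1.9234


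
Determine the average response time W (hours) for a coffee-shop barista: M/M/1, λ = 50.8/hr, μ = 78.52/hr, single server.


W = 1/(μ−λ) = 1/(78.52 − 50.8) = 1/27.72 = 0.03608 hr

Final: 0.03608 hr


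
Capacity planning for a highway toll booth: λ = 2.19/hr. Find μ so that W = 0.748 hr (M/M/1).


W = 1/(μ−λ) ⇒ μ − λ = 1/W = 1/0.748 = 1.3369
μ = λ + 1/W = 2.19 + 1.3369 = 3.5269 per hr

Final: 3.5269 /hr


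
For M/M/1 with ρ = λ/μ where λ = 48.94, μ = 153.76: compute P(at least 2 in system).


ρ = 48.94/153.76 = 0.3183
P(N ≥ n) = ρ^n = 0.3183^2 = 0.101307

Final: 0.101307


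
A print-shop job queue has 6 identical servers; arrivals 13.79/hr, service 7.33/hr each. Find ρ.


ρ = λ/(cμ) = 13.79/(6·7.33) = 13.79/43.98 = 0.3136

Final: 0.3136


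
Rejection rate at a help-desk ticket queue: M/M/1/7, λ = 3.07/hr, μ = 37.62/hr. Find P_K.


ρ = λ/μ = 3.07/37.62 = 0.08161
P_K = (1−ρ)ρ^K/(1−ρ^(K+1)) = (0.9184·0.00000002410)/(1 − 0.000000001967)
= 0.00000002213/1.000000 = 0.00000002213

Final: 0.00000002213


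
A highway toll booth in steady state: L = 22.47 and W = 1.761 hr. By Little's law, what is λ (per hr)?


λ = L/W = 22.47/1.761 = 12.7598 /hr

Final: 12.7598 /hr


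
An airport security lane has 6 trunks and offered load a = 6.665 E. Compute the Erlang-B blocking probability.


B(c,a) = (a^c/c!) / Σ_{k=0}^{c} a^k/k!
a^6/6! = 121.749848
Σ terms (k=0..6): 1.00000 + 6.66500 + 22.21111 + 49.34569 + 82.22225 + 109.60226 + 121.74985 = 392.796165
B = 121.749848/392.796165 = 0.309957

Final: 0.309957


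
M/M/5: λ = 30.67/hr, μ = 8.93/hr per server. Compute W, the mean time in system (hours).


a = 3.4345; ρ = 0.6869; P₀ = 0.028089
Lq = P₀·a^c·ρ/(c!(1−ρ)²) = 0.78378
Wq = Lq/λ = 0.78378/30.67 = 0.02556 hr
W = Wq + 1/μ = 0.02556 + 0.11198 = 0.13754 hr

Final: 0.13754 hr


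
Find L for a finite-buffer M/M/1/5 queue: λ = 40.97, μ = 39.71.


ρ = 40.97/39.71 = 1.0317
L = ρ[1 − (K+1)ρ^K + Kρ^(K+1)] / [(1−ρ)(1−ρ^(K+1))]
Numerator: 1.0317·(1 − 6·1.169043 + 5·1.206137) = 0.016947
Denominator: (-0.03173)·(-0.206137) = 0.006541
L = 0.016947/0.006541 = 2.5911

Final: 2.5911


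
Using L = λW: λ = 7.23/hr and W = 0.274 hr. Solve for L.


L = λW = 7.23·0.274 = 1.9810

Final: 1.9810


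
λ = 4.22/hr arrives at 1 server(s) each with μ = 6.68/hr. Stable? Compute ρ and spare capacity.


Total capacity cμ = 1·6.68 = 6.68/hr
ρ = λ/(cμ) = 4.22/6.68 = 0.6317
Stable ⇔ ρ < 1: YES
Spare capacity = cμ − λ = 6.68 − 4.22 = 2.46/hr

Final: ρ = 0.6317; stable; margin = 2.46/hr


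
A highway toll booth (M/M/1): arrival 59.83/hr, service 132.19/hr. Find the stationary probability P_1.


ρ = 59.83/132.19 = 0.4526
P_n = (1−ρ)·ρ^n = (1 − 0.4526)·0.4526^1 = 0.5474·0.452606 = 0.247754

Final: 0.247754


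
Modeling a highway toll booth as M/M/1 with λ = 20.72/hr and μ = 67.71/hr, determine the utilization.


ρ = λ/μ = 20.72/67.71 = 0.3060

Final: 0.3060


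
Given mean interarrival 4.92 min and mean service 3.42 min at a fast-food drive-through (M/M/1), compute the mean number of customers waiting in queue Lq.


λ = 60/4.92 = 12.1951 /hr
μ = 60/3.42 = 17.5439 /hr
ρ = λ/μ = 12.1951/17.5439 = 0.6951
Lq = ρ²/(1−ρ) = 0.4832/0.3049 = 1.5849

Final: 1.5849


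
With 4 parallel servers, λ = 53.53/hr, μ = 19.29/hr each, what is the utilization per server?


ρ = λ/(cμ) = 53.53/(4·19.29) = 53.53/77.16 = 0.6938

Final: 0.6938


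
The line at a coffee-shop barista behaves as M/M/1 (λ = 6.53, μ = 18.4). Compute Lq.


ρ = 6.53/18.4 = 0.3549
Lq = ρ²/(1−ρ) = 0.1259/0.6451 = 0.1952

Final: 0.1952


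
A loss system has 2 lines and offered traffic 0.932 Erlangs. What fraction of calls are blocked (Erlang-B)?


B(c,a) = (a^c/c!) / Σ_{k=0}^{c} a^k/k!
a^2/2! = 0.434312
Σ terms (k=0..2): 1.00000 + 0.93200 + 0.43431 = 2.366312
B = 0.434312/2.366312 = 0.183540

Final: 0.183540


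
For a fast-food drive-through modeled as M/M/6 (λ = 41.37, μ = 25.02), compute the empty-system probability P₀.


a = λ/μ = 41.37/25.02 = 1.6535; ρ = a/c = 0.2756
Σ_{k=0}^{5} a^k/k! (terms k=0..5) = 1.00000 + 1.65348 + 1.36699 + 0.75343 + 0.31145 + 0.10299 = 5.18834
Tail: a^6/(6!(1−ρ)) = 20.43569/(720·0.7244) = 0.03918
P₀ = 1/(5.18834 + 0.03918) = 1/5.22752 = 0.191295

Final: 0.191295


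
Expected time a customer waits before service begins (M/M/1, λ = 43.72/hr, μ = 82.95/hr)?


ρ = 43.72/82.95 = 0.5271
Wq = ρ/(μ−λ) = 0.5271/(82.95 − 43.72) = 0.5271/39.23 = 0.01344 hr

Final: 0.01344 hr


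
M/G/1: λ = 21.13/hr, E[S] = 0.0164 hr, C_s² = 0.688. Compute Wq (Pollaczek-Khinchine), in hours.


ρ = λ·E[S] = 21.13·0.0164 = 0.3465
E[S²] = E[S]²(1+C_s²) = 0.0164²·(1+0.688) = 0.0004540
Wq = λ·E[S²]/(2(1−ρ)) = 21.13·0.0004540/(2·0.6535) = 0.007340 hr

Final: 0.007340 hr


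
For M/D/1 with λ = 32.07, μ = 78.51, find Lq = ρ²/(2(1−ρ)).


ρ = 32.07/78.51 = 0.4085
M/D/1: Lq = ρ²/(2(1−ρ)) = 0.1669/(2·0.5915) = 0.14104

Final: 0.14104


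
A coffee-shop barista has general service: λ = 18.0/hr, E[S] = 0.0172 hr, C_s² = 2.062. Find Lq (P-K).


ρ = λ·E[S] = 18.0·0.0172 = 0.3096
Lq = ρ²(1+C_s²)/(2(1−ρ)) = 0.09585·(1+2.062)/(2·0.6904)
= 0.09585·3.0620/1.3808 = 0.21256

Final: 0.21256


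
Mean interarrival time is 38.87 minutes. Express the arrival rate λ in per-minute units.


λ = 1/(interarrival time) in consistent units.
1 minute = 1 min, so λ = 1/38.87 = 0.02573 per minute

Final: 0.02573 /min


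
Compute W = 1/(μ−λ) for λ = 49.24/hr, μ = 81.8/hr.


W = 1/(μ−λ) = 1/(81.8 − 49.24) = 1/32.56 = 0.03071 hr

Final: 0.03071 hr


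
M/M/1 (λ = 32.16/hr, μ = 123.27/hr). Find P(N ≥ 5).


ρ = 32.16/123.27 = 0.2609
P(N ≥ n) = ρ^n = 0.2609^5 = 0.001209

Final: 0.001209


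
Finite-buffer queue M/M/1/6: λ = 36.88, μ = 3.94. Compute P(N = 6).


ρ = λ/μ = 36.88/3.94 = 9.3604
P_K = (1−ρ)ρ^K/(1−ρ^(K+1)) = (-8.3604·672617.470328)/(1 − 6295972.666419)
= -5623355.196091/-6295971.666419 = 0.893167

Final: 0.893167


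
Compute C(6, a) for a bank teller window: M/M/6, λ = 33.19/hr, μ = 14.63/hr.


a = λ/μ = 2.2686; ρ = a/6 = 0.3781
P₀ = 0.103126 (from M/M/c formula)
C(c,a) = [a^c/(c!(1−ρ))]·P₀ = [136.32564/(720·0.6219)]·0.103126
= 0.30446·0.103126 = 0.031398

Final: 0.031398


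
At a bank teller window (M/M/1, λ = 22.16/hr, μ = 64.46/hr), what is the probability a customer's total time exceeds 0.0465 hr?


W ~ Exponential(μ−λ) for M/M/1.
μ − λ = 64.46 − 22.16 = 42.3000
P(W > t) = e^{−(μ−λ)t} = e^{−1.9669} = 0.139883

Final: 0.139883


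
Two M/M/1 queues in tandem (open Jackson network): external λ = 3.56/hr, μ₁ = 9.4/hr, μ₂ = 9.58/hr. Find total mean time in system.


Each node sees arrival rate λ = 3.56/hr (tandem ⇒ throughput preserved).
W₁ = 1/(μ₁−λ) = 1/(9.4−3.56) = 0.17123 hr
W₂ = 1/(μ₂−λ) = 1/(9.58−3.56) = 0.16611 hr
W_total = W₁ + W₂ = 0.17123 + 0.16611 = 0.33735 hr

Final: 0.33735 hr


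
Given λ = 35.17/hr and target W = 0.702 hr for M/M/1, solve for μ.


W = 1/(μ−λ) ⇒ μ − λ = 1/W = 1/0.702 = 1.4245
μ = λ + 1/W = 35.17 + 1.4245 = 36.5945 per hr

Final: 36.5945 /hr


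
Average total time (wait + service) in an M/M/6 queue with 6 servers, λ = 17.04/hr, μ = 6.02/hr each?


a = 2.8306; ρ = 0.4718; P₀ = 0.058283
Lq = P₀·a^c·ρ/(c!(1−ρ)²) = 0.07039
Wq = Lq/λ = 0.07039/17.04 = 0.004131 hr
W = Wq + 1/μ = 0.004131 + 0.16611 = 0.17024 hr

Final: 0.17024 hr


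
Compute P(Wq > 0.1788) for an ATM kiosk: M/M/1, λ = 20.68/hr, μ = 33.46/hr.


ρ = 20.68/33.46 = 0.6181
P(Wq > t) = ρ·e^{−(μ−λ)t} = 0.6181·e^{−2.2851}
= 0.6181·0.101768 = 0.062898

Final: 0.062898


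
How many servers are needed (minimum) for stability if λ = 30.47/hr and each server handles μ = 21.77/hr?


Stability requires cμ > λ ⇔ c > λ/μ.
λ/μ = 30.47/21.77 = 1.3996
Minimum integer c = ⌊1.3996⌋ + 1 = 2
Check: 2·21.77 = 43.54 > 30.47, while 1·21.77 = 21.77 ≤ 30.47

Final: 2 servers


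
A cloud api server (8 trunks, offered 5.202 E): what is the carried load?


B(8,5.202) = 0.079770 (Erlang-B)
Carried load = a(1 − B) = 5.202·(1 − 0.079770) = 5.202·0.920230 = 4.7870 E

Final: 4.7870 Erlangs


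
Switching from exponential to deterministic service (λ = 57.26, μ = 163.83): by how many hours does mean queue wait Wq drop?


ρ = 57.26/163.83 = 0.3495
Wq(M/M/1) = ρ/(μ−λ) = 0.3495/106.57 = 0.003280 hr
Wq(M/D/1) = ρ/(2(μ−λ)) = 0.001640 hr
Savings = 0.003280 − 0.001640 = 0.001640 hr

Final: 0.001640 hr


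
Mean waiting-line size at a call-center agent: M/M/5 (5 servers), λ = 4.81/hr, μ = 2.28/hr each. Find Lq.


a = λ/μ = 2.1096; ρ = a/5 = 0.4219
P₀ = 0.120083
Lq = P₀·a^c·ρ / (c!·(1−ρ)²) = 0.120083·41.78796·0.4219/(120·0.33417)
= 0.05280

Final: 0.05280


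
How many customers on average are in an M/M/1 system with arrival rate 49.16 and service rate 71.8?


ρ = λ/μ = 49.16/71.8 = 0.6847
L = ρ/(1−ρ) = 0.6847/(1 − 0.6847) = 0.6847/0.3153 = 2.1714

Final: 2.1714


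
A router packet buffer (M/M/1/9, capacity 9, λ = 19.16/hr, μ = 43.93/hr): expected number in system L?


ρ = 19.16/43.93 = 0.4361
L = ρ[1 − (K+1)ρ^K + Kρ^(K+1)] / [(1−ρ)(1−ρ^(K+1))]
Numerator: 0.4361·(1 − 10·0.0005711 + 9·0.0002491) = 0.434635
Denominator: (0.5639)·(0.999751) = 0.563711
L = 0.434635/0.563711 = 0.7710

Final: 0.7710


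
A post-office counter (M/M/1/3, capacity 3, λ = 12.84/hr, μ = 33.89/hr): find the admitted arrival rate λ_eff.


ρ = 0.3789; P_K = (1−ρ)ρ^3/(1−ρ^4) = 0.034491
λ_eff = λ(1 − P_K) = 12.84·(1 − 0.034491) = 12.84·0.965509 = 12.3971 /hr

Final: 12.3971 /hr


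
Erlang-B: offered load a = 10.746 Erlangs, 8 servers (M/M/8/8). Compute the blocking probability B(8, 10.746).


B(c,a) = (a^c/c!) / Σ_{k=0}^{c} a^k/k!
a^8/8! = 4410.158177
Σ terms (k=0..8): 1.00000 + 10.74600 + 57.73826 + 206.81844 + 555.61774 + 1194.13365 + 2138.69336 + 3283.19983 + 4410.15818 = 11858.105455
B = 4410.158177/11858.105455 = 0.371911

Final: 0.371911


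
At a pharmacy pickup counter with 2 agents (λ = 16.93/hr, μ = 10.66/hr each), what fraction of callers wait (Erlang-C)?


a = λ/μ = 1.5882; ρ = a/2 = 0.7941
P₀ = 0.114771 (from M/M/c formula)
C(c,a) = [a^c/(c!(1−ρ))]·P₀ = [2.52232/(2·0.2059)]·0.114771
= 6.12480·0.114771 = 0.702951

Final: 0.702951


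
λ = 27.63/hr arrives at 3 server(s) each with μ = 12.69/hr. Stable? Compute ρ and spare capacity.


Total capacity cμ = 3·12.69 = 38.07/hr
ρ = λ/(cμ) = 27.63/38.07 = 0.7258
Stable ⇔ ρ < 1: YES
Spare capacity = cμ − λ = 38.07 − 27.63 = 10.44/hr

Final: ρ = 0.7258; stable; margin = 10.44/hr


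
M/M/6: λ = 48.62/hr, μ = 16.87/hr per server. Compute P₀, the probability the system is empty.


a = λ/μ = 48.62/16.87 = 2.8820; ρ = a/c = 0.4803
Σ_{k=0}^{5} a^k/k! (terms k=0..5) = 1.00000 + 2.88204 + 4.15307 + 3.98977 + 2.87467 + 1.65698 = 16.55654
Tail: a^6/(6!(1−ρ)) = 573.05886/(720·0.5197) = 1.53161
P₀ = 1/(16.55654 + 1.53161) = 1/18.08815 = 0.055285

Final: 0.055285


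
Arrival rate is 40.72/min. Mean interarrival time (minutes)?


Mean interarrival time = 1/λ = 1/40.72 minute = 0.02456 minute
In minutes: 0.02456 × 1 = 0.02456 min

Final: 0.02456 min


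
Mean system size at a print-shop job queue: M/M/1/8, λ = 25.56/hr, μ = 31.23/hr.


ρ = 25.56/31.23 = 0.8184
L = ρ[1 − (K+1)ρ^K + Kρ^(K+1)] / [(1−ρ)(1−ρ^(K+1))]
Numerator: 0.8184·(1 − 9·0.201331 + 8·0.164778) = 0.414334
Denominator: (0.1816)·(0.835222) = 0.151640
L = 0.414334/0.151640 = 2.7324

Final: 2.7324


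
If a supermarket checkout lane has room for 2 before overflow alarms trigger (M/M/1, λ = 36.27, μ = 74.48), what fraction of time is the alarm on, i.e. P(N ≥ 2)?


ρ = 36.27/74.48 = 0.4870
P(N ≥ n) = ρ^n = 0.4870^2 = 0.237146

Final: 0.237146


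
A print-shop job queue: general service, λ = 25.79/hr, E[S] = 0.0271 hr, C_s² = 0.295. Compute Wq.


ρ = λ·E[S] = 25.79·0.0271 = 0.6989
E[S²] = E[S]²(1+C_s²) = 0.0271²·(1+0.295) = 0.0009511
Wq = λ·E[S²]/(2(1−ρ)) = 25.79·0.0009511/(2·0.3011) = 0.04073 hr

Final: 0.04073 hr


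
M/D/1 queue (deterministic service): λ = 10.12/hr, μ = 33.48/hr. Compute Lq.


ρ = 10.12/33.48 = 0.3023
M/D/1: Lq = ρ²/(2(1−ρ)) = 0.09137/(2·0.6977) = 0.06547

Final: 0.06547


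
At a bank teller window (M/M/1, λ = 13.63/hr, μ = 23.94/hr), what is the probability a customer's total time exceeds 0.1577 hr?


W ~ Exponential(μ−λ) for M/M/1.
μ − λ = 23.94 − 13.63 = 10.3100
P(W > t) = e^{−(μ−λ)t} = e^{−1.6259} = 0.196737

Final: 0.196737


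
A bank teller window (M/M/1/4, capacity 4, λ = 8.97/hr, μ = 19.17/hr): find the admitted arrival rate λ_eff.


ρ = 0.4679; P_K = (1−ρ)ρ^4/(1−ρ^5) = 0.026092
λ_eff = λ(1 − P_K) = 8.97·(1 − 0.026092) = 8.97·0.973908 = 8.7360 /hr

Final: 8.7360 /hr


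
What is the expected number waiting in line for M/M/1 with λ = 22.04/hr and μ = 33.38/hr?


ρ = 22.04/33.38 = 0.6603
Lq = ρ²/(1−ρ) = 0.4360/0.3397 = 1.2833

Final: 1.2833


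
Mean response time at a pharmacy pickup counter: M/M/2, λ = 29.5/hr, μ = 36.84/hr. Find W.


a = 0.8008; ρ = 0.4004; P₀ = 0.428184
Lq = P₀·a^c·ρ/(c!(1−ρ)²) = 0.15287
Wq = Lq/λ = 0.15287/29.5 = 0.005182 hr
W = Wq + 1/μ = 0.005182 + 0.02714 = 0.03233 hr

Final: 0.03233 hr


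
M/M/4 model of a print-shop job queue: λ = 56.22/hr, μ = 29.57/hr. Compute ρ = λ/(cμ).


ρ = λ/(cμ) = 56.22/(4·29.57) = 56.22/118.28 = 0.4753

Final: 0.4753


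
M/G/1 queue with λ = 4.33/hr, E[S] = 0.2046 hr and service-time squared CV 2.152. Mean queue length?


ρ = λ·E[S] = 4.33·0.2046 = 0.8859
Lq = ρ²(1+C_s²)/(2(1−ρ)) = 0.7849·(1+2.152)/(2·0.1141)
= 0.7849·3.1520/0.2282 = 10.84242

Final: 10.84242


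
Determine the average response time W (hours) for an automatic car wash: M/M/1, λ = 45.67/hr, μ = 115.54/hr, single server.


W = 1/(μ−λ) = 1/(115.54 − 45.67) = 1/69.87 = 0.01431 hr

Final: 0.01431 hr


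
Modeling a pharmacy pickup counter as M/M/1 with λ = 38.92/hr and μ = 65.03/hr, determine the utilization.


ρ = λ/μ = 38.92/65.03 = 0.5985

Final: 0.5985


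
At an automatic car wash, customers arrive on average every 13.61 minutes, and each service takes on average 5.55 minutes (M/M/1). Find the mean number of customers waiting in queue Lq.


λ = 60/13.61 = 4.4085 /hr
μ = 60/5.55 = 10.8108 /hr
ρ = λ/μ = 4.4085/10.8108 = 0.4078
Lq = ρ²/(1−ρ) = 0.1663/0.5922 = 0.2808

Final: 0.2808


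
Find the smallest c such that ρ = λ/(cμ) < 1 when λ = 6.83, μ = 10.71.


Stability requires cμ > λ ⇔ c > λ/μ.
λ/μ = 6.83/10.71 = 0.6377
Minimum integer c = ⌊0.6377⌋ + 1 = 1
Check: 1·10.71 = 10.71 > 6.83, while 0·10.71 = 0.00 ≤ 6.83

Final: 1 servers


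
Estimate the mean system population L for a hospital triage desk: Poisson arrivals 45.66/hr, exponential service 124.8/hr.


ρ = λ/μ = 45.66/124.8 = 0.3659
L = ρ/(1−ρ) = 0.3659/(1 − 0.3659) = 0.3659/0.6341 = 0.5770

Final: 0.5770


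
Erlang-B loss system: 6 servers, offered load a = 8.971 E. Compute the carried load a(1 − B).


B(6,8.971) = 0.439144 (Erlang-B)
Carried load = a(1 − B) = 8.971·(1 − 0.439144) = 8.971·0.560856 = 5.0314 E

Final: 5.0314 Erlangs


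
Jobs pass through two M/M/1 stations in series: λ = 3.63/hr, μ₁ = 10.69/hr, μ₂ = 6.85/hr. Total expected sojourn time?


Each node sees arrival rate λ = 3.63/hr (tandem ⇒ throughput preserved).
W₁ = 1/(μ₁−λ) = 1/(10.69−3.63) = 0.14164 hr
W₂ = 1/(μ₂−λ) = 1/(6.85−3.63) = 0.31056 hr
W_total = W₁ + W₂ = 0.14164 + 0.31056 = 0.45220 hr

Final: 0.45220 hr


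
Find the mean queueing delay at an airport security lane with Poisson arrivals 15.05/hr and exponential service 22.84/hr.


ρ = 15.05/22.84 = 0.6589
Wq = ρ/(μ−λ) = 0.6589/(22.84 − 15.05) = 0.6589/7.79 = 0.08459 hr

Final: 0.08459 hr


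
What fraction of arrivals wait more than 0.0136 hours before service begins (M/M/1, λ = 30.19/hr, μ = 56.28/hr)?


ρ = 30.19/56.28 = 0.5364
P(Wq > t) = ρ·e^{−(μ−λ)t} = 0.5364·e^{−0.3548}
= 0.5364·0.701297 = 0.376193

Final: 0.376193


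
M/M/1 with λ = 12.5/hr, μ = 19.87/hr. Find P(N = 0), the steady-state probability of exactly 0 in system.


ρ = 12.5/19.87 = 0.6291
P_n = (1−ρ)·ρ^n = (1 − 0.6291)·0.6291^0 = 0.3709·1.000000 = 0.370911

Final: 0.370911


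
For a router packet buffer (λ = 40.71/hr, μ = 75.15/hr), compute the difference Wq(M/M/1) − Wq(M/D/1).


ρ = 40.71/75.15 = 0.5417
Wq(M/M/1) = ρ/(μ−λ) = 0.5417/34.44 = 0.01573 hr
Wq(M/D/1) = ρ/(2(μ−λ)) = 0.007865 hr
Savings = 0.01573 − 0.007865 = 0.007865 hr

Final: 0.007865 hr


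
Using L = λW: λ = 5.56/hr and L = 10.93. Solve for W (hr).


W = L/λ = 10.93/5.56 = 1.9658 hr

Final: 1.9658 hr


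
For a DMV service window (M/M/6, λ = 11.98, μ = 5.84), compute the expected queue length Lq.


a = λ/μ = 2.0514; ρ = a/6 = 0.3419
P₀ = 0.128337
Lq = P₀·a^c·ρ / (c!·(1−ρ)²) = 0.128337·74.51845·0.3419/(720·0.43310)
= 0.01049

Final: 0.01049


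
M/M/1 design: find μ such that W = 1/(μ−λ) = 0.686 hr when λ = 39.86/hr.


W = 1/(μ−λ) ⇒ μ − λ = 1/W = 1/0.686 = 1.4577
μ = λ + 1/W = 39.86 + 1.4577 = 41.3177 per hr

Final: 41.3177 /hr


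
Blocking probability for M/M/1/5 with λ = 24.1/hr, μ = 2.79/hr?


ρ = λ/μ = 24.1/2.79 = 8.6380
P_K = (1−ρ)ρ^K/(1−ρ^(K+1)) = (-7.6380·48091.043037)/(1 − 415410.085019)
= -367319.041982/-415409.085019 = 0.884234

Final: 0.884234


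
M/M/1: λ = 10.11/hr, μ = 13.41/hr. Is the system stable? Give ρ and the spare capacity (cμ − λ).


Total capacity cμ = 1·13.41 = 13.41/hr
ρ = λ/(cμ) = 10.11/13.41 = 0.7539
Stable ⇔ ρ < 1: YES
Spare capacity = cμ − λ = 13.41 − 10.11 = 3.30/hr

Final: ρ = 0.7539; stable; margin = 3.30/hr


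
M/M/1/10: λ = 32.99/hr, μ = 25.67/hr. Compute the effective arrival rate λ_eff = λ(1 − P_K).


ρ = 1.2852; P_K = (1−ρ)ρ^10/(1−ρ^11) = 0.236883
λ_eff = λ(1 − P_K) = 32.99·(1 − 0.236883) = 32.99·0.763117 = 25.1752 /hr

Final: 25.1752 /hr


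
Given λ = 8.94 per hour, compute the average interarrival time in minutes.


Mean interarrival time = 1/λ = 1/8.94 hour = 0.11186 hour
In minutes: 0.11186 × 60 = 6.7114 min

Final: 6.7114 min


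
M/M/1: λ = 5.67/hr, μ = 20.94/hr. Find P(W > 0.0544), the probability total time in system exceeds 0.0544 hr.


W ~ Exponential(μ−λ) for M/M/1.
μ − λ = 20.94 − 5.67 = 15.2700
P(W > t) = e^{−(μ−λ)t} = e^{−0.8307} = 0.435749

Final: 0.435749


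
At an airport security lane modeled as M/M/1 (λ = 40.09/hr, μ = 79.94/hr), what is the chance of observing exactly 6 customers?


ρ = 40.09/79.94 = 0.5015
P_n = (1−ρ)·ρ^n = (1 − 0.5015)·0.5015^6 = 0.4985·0.015909 = 0.007930

Final: 0.007930


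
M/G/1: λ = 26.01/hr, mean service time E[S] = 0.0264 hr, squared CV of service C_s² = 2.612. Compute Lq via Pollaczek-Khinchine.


ρ = λ·E[S] = 26.01·0.0264 = 0.6867
Lq = ρ²(1+C_s²)/(2(1−ρ)) = 0.4715·(1+2.612)/(2·0.3133)
= 0.4715·3.6120/0.6267 = 2.71767

Final: 2.71767
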